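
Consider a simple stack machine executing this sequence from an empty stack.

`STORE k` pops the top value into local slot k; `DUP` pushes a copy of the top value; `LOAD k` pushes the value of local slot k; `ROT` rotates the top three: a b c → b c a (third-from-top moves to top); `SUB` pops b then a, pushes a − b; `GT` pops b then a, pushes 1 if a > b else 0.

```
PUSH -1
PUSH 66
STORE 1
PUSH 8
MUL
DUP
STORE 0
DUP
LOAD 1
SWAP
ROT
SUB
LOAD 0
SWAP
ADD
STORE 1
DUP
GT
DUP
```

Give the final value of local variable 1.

PUSH -1  -1
PUSH 66  -1 66
STORE 1  -1
PUSH 8   -1 8
MUL      -8
DUP      -8 -8
STORE 0  -8
DUP      -8 -8
LOAD 1   -8 -8 66
SWAP     -8 66 -8
ROT      66 -8 -8
SUB      66 0
LOAD 0   66 0 -8
SWAP     66 -8 0
ADD      66 -8
STORE 1  66
DUP      66 66
GT       0
DUP      0 0

-8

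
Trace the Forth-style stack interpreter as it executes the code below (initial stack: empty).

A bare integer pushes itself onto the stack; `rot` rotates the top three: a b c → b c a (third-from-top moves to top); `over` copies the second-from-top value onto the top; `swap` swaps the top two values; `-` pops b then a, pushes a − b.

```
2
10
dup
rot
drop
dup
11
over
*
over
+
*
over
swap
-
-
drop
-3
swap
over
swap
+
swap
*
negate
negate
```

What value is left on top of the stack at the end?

-21

2      : [2]
10     : [2, 10]
dup    : [2, 10, 10]
rot    : [10, 10, 2]
drop   : [10, 10]
dup    : [10, 10, 10]
11     : [10, 10, 10, 11]
over   : [10, 10, 10, 11, 10]
*      : [10, 10, 10, 110]
over   : [10, 10, 10, 110, 10]
+      : [10, 10, 10, 120]
*      : [10, 10, 1200]
over   : [10, 10, 1200, 10]
swap   : [10, 10, 10, 1200]
-      : [10, 10, -1190]
-      : [10, 1200]
drop   : [10]
-3     : [10, -3]
swap   : [-3, 10]
over   : [-3, 10, -3]
swap   : [-3, -3, 10]
+      : [-3, 7]
swap   : [7, -3]
*      : [-21]
negate : [21]
negate : [-21]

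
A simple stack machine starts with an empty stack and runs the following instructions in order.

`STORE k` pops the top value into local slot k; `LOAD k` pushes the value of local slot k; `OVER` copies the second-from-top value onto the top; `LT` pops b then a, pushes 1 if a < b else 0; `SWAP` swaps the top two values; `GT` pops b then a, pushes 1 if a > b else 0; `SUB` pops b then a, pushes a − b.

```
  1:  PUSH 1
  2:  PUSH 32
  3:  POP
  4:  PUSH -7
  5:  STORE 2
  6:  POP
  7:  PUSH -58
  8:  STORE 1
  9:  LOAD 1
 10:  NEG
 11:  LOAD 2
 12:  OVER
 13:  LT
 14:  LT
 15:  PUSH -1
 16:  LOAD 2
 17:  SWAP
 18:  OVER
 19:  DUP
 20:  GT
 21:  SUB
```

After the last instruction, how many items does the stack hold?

PUSH 1   → [1]
PUSH 32  → [1, 32]
POP      → [1]
PUSH -7  → [1, -7]
STORE 2  → [1]
POP      → []
PUSH -58 → [-58]
STORE 1  → []
LOAD 1   → [-58]
NEG      → [58]
LOAD 2   → [58, -7]
OVER     → [58, -7, 58]
LT       → [58, 1]
LT       → [0]
PUSH -1  → [0, -1]
LOAD 2   → [0, -1, -7]
SWAP     → [0, -7, -1]
OVER     → [0, -7, -1, -7]
DUP      → [0, -7, -1, -7, -7]
GT       → [0, -7, -1, 0]
SUB      → [0, -7, -1]

3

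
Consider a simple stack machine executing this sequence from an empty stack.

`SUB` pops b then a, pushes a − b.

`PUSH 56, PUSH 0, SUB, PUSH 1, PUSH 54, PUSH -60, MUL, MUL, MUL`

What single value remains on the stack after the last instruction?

-181440

PUSH 56  -> 56
PUSH 0   -> 56 0
SUB      -> 56
PUSH 1   -> 56 1
PUSH 54  -> 56 1 54
PUSH -60 -> 56 1 54 -60
MUL      -> 56 1 -3240
MUL      -> 56 -3240
MUL      -> -181440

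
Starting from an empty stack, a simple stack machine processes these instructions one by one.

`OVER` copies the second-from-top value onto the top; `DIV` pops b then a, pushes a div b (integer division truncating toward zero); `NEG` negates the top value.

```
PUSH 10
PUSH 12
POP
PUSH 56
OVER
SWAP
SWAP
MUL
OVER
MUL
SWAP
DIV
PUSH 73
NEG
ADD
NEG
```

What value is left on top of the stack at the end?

-487

PUSH 10  [10]
PUSH 12  [10, 12]
POP      [10]
PUSH 56  [10, 56]
OVER     [10, 56, 10]
SWAP     [10, 10, 56]
SWAP     [10, 56, 10]
MUL      [10, 560]
OVER     [10, 560, 10]
MUL      [10, 5600]
SWAP     [5600, 10]
DIV      [560]
PUSH 73  [560, 73]
NEG      [560, -73]
ADD      [487]
NEG      [-487]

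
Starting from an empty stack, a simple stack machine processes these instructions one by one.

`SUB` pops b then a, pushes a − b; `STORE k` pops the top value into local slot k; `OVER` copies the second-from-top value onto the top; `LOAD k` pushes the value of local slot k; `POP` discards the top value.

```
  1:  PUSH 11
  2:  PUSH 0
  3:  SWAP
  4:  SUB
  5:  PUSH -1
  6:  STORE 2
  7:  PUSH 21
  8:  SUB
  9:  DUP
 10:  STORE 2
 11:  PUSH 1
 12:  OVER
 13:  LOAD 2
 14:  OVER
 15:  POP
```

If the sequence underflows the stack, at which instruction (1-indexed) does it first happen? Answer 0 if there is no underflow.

PUSH 11 : [11]
PUSH 0  : [11, 0]
SWAP    : [0, 11]
SUB     : [-11]
PUSH -1 : [-11, -1]
STORE 2 : [-11]
PUSH 21 : [-11, 21]
SUB     : [-32]
DUP     : [-32, -32]
STORE 2 : [-32]
PUSH 1  : [-32, 1]
OVER    : [-32, 1, -32]
LOAD 2  : [-32, 1, -32, -32]
OVER    : [-32, 1, -32, -32, -32]
POP     : [-32, 1, -32, -32]

0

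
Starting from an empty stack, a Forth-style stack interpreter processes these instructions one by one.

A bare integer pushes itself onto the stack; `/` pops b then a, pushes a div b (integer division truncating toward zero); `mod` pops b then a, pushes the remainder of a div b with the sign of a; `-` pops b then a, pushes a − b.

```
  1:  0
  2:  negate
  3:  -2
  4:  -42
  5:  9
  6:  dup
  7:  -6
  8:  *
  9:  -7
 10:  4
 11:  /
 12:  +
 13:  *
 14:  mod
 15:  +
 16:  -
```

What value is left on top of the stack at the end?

0      → 0
negate → 0
-2     → 0 -2
-42    → 0 -2 -42
9      → 0 -2 -42 9
dup    → 0 -2 -42 9 9
-6     → 0 -2 -42 9 9 -6
*      → 0 -2 -42 9 -54
-7     → 0 -2 -42 9 -54 -7
4      → 0 -2 -42 9 -54 -7 4
/      → 0 -2 -42 9 -54 -1
+      → 0 -2 -42 9 -55
*      → 0 -2 -42 -495
mod    → 0 -2 -42
+      → 0 -44
-      → 44

44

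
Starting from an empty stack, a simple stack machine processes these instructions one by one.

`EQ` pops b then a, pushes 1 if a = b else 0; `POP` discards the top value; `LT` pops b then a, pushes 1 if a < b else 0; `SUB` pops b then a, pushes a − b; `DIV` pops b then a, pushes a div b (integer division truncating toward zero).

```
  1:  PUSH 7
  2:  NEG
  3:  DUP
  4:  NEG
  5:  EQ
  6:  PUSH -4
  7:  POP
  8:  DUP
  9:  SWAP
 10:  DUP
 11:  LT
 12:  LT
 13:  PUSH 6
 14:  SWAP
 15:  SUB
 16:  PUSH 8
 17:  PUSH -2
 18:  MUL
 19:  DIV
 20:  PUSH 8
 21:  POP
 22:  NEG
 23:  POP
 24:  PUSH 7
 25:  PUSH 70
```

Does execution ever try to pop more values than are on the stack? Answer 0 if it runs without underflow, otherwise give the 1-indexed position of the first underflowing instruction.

0

PUSH 7  → 7
NEG     → -7
DUP     → -7 -7
NEG     → -7 7
EQ      → 0
PUSH -4 → 0 -4
POP     → 0
DUP     → 0 0
SWAP    → 0 0
DUP     → 0 0 0
LT      → 0 0
LT      → 0
PUSH 6  → 0 6
SWAP    → 6 0
SUB     → 6
PUSH 8  → 6 8
PUSH -2 → 6 8 -2
MUL     → 6 -16
DIV     → 0
PUSH 8  → 0 8
POP     → 0
NEG     → 0
POP     → (empty)
PUSH 7  → 7
PUSH 70 → 7 70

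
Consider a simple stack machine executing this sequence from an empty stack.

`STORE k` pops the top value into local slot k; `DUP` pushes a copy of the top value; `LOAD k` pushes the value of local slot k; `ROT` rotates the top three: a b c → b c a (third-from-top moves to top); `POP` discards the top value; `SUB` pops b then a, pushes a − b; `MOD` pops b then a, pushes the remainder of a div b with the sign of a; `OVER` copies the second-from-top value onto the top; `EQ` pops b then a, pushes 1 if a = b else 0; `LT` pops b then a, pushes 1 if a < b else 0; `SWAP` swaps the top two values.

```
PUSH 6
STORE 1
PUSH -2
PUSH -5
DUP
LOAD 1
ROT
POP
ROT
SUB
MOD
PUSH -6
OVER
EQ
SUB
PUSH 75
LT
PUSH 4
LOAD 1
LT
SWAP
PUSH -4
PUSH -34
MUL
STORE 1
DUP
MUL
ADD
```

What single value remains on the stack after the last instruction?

PUSH 6   : 6
STORE 1  : (empty)
PUSH -2  : -2
PUSH -5  : -2 -5
DUP      : -2 -5 -5
LOAD 1   : -2 -5 -5 6
ROT      : -2 -5 6 -5
POP      : -2 -5 6
ROT      : -5 6 -2
SUB      : -5 8
MOD      : -5
PUSH -6  : -5 -6
OVER     : -5 -6 -5
EQ       : -5 0
SUB      : -5
PUSH 75  : -5 75
LT       : 1
PUSH 4   : 1 4
LOAD 1   : 1 4 6
LT       : 1 1
SWAP     : 1 1
PUSH -4  : 1 1 -4
PUSH -34 : 1 1 -4 -34
MUL      : 1 1 136
STORE 1  : 1 1
DUP      : 1 1 1
MUL      : 1 1
ADD      : 2

2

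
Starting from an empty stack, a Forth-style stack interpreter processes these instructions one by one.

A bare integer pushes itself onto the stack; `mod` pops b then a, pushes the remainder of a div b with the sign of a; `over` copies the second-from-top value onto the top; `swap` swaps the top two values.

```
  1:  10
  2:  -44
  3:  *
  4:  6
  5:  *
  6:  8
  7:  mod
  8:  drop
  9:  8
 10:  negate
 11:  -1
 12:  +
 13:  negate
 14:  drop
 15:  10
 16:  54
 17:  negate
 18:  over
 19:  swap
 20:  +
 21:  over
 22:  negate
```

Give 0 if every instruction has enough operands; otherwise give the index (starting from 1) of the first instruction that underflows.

0

10      [10]
-44     [10, -44]
*       [-440]
6       [-440, 6]
*       [-2640]
8       [-2640, 8]
mod     [0]
drop    []
8       [8]
negate  [-8]
-1      [-8, -1]
+       [-9]
negate  [9]
drop    []
10      [10]
54      [10, 54]
negate  [10, -54]
over    [10, -54, 10]
swap    [10, 10, -54]
+       [10, -44]
over    [10, -44, 10]
negate  [10, -44, -10]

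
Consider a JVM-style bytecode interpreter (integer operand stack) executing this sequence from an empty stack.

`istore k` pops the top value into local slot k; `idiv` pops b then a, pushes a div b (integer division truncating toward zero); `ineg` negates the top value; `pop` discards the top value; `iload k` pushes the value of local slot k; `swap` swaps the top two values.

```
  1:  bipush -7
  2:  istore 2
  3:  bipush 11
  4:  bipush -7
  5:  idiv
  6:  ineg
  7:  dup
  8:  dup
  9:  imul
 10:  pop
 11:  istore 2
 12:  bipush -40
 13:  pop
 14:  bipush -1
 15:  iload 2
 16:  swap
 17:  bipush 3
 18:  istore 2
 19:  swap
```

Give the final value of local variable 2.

3

bipush -7  -> -7
istore 2   -> (empty)
bipush 11  -> 11
bipush -7  -> 11 -7
idiv       -> -1
ineg       -> 1
dup        -> 1 1
dup        -> 1 1 1
imul       -> 1 1
pop        -> 1
istore 2   -> (empty)
bipush -40 -> -40
pop        -> (empty)
bipush -1  -> -1
iload 2    -> -1 1
swap       -> 1 -1
bipush 3   -> 1 -1 3
istore 2   -> 1 -1
swap       -> -1 1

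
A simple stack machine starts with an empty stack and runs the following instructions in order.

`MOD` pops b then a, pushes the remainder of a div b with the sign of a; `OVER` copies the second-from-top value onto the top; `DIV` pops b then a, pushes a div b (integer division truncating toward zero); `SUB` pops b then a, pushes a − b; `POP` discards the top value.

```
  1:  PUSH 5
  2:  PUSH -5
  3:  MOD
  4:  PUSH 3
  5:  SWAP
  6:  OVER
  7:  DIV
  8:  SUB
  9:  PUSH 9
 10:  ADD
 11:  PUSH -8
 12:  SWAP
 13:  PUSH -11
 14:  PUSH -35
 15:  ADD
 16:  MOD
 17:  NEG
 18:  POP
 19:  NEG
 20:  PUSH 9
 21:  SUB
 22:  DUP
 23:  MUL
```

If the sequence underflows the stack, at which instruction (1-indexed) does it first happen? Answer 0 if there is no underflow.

0

PUSH 5   -> 5
PUSH -5  -> 5 -5
MOD      -> 0
PUSH 3   -> 0 3
SWAP     -> 3 0
OVER     -> 3 0 3
DIV      -> 3 0
SUB      -> 3
PUSH 9   -> 3 9
ADD      -> 12
PUSH -8  -> 12 -8
SWAP     -> -8 12
PUSH -11 -> -8 12 -11
PUSH -35 -> -8 12 -11 -35
ADD      -> -8 12 -46
MOD      -> -8 12
NEG      -> -8 -12
POP      -> -8
NEG      -> 8
PUSH 9   -> 8 9
SUB      -> -1
DUP      -> -1 -1
MUL      -> 1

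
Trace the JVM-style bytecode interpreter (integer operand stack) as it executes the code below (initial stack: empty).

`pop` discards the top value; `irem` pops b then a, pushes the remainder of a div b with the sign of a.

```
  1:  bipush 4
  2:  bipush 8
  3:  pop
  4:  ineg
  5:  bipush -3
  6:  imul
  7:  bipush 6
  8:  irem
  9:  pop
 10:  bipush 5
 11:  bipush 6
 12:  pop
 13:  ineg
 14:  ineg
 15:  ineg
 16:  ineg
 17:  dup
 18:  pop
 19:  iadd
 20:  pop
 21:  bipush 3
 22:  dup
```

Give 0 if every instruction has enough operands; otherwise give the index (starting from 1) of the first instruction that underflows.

bipush 4  : 4
bipush 8  : 4 8
pop       : 4
ineg      : -4
bipush -3 : -4 -3
imul      : 12
bipush 6  : 12 6
irem      : 0
pop       : (empty)
bipush 5  : 5
bipush 6  : 5 6
pop       : 5
ineg      : -5
ineg      : 5
ineg      : -5
ineg      : 5
dup       : 5 5
pop       : 5
iadd  — needs 2 operands, stack has 1 → underflow

19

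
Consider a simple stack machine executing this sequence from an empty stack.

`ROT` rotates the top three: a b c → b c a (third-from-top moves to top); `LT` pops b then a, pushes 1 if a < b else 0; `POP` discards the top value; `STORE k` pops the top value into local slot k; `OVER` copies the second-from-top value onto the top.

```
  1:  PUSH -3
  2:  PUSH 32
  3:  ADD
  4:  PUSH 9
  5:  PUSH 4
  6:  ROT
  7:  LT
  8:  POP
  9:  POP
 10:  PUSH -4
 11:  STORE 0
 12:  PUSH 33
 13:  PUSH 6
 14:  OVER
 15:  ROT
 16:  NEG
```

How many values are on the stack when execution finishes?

PUSH -3  [-3]
PUSH 32  [-3, 32]
ADD      [29]
PUSH 9   [29, 9]
PUSH 4   [29, 9, 4]
ROT      [9, 4, 29]
LT       [9, 1]
POP      [9]
POP      []
PUSH -4  [-4]
STORE 0  []
PUSH 33  [33]
PUSH 6   [33, 6]
OVER     [33, 6, 33]
ROT      [6, 33, 33]
NEG      [6, 33, -33]

3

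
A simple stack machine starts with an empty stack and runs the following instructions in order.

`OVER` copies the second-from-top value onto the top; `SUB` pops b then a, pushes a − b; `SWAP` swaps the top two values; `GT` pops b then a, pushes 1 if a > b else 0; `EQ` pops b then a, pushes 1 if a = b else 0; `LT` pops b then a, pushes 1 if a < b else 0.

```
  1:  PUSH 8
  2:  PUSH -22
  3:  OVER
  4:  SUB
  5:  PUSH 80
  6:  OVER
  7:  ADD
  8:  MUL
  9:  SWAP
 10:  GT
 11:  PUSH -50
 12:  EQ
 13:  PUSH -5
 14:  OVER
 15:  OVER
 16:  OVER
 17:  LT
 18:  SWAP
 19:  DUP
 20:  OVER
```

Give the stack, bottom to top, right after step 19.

PUSH 8   : [8]
PUSH -22 : [8, -22]
OVER     : [8, -22, 8]
SUB      : [8, -30]
PUSH 80  : [8, -30, 80]
OVER     : [8, -30, 80, -30]
ADD      : [8, -30, 50]
MUL      : [8, -1500]
SWAP     : [-1500, 8]
GT       : [0]
PUSH -50 : [0, -50]
EQ       : [0]
PUSH -5  : [0, -5]
OVER     : [0, -5, 0]
OVER     : [0, -5, 0, -5]
OVER     : [0, -5, 0, -5, 0]
LT       : [0, -5, 0, 1]
SWAP     : [0, -5, 1, 0]
DUP      : [0, -5, 1, 0, 0]

[0, -5, 1, 0, 0]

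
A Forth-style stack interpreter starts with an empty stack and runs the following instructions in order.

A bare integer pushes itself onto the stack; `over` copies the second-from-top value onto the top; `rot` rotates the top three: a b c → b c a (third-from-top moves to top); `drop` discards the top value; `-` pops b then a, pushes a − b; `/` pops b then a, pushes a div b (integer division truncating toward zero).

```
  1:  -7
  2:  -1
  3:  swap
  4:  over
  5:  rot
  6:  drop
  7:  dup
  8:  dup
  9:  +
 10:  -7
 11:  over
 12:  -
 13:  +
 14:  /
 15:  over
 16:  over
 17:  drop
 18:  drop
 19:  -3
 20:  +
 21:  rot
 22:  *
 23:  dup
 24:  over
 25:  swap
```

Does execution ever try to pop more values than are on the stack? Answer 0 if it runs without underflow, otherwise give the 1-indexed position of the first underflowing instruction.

-7   → -7
-1   → -7 -1
swap → -1 -7
over → -1 -7 -1
rot  → -7 -1 -1
drop → -7 -1
dup  → -7 -1 -1
dup  → -7 -1 -1 -1
+    → -7 -1 -2
-7   → -7 -1 -2 -7
over → -7 -1 -2 -7 -2
-    → -7 -1 -2 -5
+    → -7 -1 -7
/    → -7 0
over → -7 0 -7
over → -7 0 -7 0
drop → -7 0 -7
drop → -7 0
-3   → -7 0 -3
+    → -7 -3
rot  — needs 3 operands, stack has 2 → underflow

21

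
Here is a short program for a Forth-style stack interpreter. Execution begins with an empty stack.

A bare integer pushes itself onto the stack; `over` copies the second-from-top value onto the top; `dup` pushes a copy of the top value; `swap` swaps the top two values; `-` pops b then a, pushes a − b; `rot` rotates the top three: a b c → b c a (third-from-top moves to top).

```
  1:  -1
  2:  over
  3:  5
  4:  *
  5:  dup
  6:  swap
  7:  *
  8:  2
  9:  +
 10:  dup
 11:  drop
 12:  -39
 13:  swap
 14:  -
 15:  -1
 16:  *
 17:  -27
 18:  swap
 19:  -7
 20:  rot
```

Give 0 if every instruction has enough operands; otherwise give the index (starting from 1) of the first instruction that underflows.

-1 -> -1
over  — needs 2 operands, stack has 1 → underflow

2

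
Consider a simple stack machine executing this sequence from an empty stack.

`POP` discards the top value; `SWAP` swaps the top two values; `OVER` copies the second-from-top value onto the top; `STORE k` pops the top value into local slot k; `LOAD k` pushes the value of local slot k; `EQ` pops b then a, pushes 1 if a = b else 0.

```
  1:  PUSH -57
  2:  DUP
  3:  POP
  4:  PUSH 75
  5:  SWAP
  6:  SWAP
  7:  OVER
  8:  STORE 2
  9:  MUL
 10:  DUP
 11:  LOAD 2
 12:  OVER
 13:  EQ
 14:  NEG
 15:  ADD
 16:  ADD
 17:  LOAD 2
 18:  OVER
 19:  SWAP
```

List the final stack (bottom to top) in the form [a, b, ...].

[-8550, -8550, -57]

PUSH -57 → [-57]
DUP      → [-57, -57]
POP      → [-57]
PUSH 75  → [-57, 75]
SWAP     → [75, -57]
SWAP     → [-57, 75]
OVER     → [-57, 75, -57]
STORE 2  → [-57, 75]
MUL      → [-4275]
DUP      → [-4275, -4275]
LOAD 2   → [-4275, -4275, -57]
OVER     → [-4275, -4275, -57, -4275]
EQ       → [-4275, -4275, 0]
NEG      → [-4275, -4275, 0]
ADD      → [-4275, -4275]
ADD      → [-8550]
LOAD 2   → [-8550, -57]
OVER     → [-8550, -57, -8550]
SWAP     → [-8550, -8550, -57]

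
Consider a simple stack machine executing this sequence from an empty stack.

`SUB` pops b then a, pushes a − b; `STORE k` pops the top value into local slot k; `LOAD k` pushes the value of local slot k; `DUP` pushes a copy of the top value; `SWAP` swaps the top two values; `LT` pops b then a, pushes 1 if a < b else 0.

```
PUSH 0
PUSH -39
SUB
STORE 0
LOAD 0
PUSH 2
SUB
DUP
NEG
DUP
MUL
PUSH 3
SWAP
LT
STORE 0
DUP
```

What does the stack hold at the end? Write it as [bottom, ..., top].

PUSH 0   -> 0
PUSH -39 -> 0 -39
SUB      -> 39
STORE 0  -> (empty)
LOAD 0   -> 39
PUSH 2   -> 39 2
SUB      -> 37
DUP      -> 37 37
NEG      -> 37 -37
DUP      -> 37 -37 -37
MUL      -> 37 1369
PUSH 3   -> 37 1369 3
SWAP     -> 37 3 1369
LT       -> 37 1
STORE 0  -> 37
DUP      -> 37 37

[37, 37]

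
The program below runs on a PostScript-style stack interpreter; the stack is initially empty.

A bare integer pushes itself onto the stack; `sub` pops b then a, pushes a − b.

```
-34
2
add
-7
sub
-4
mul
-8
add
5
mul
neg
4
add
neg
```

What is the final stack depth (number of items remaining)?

1

-34  -34
2    -34 2
add  -32
-7   -32 -7
sub  -25
-4   -25 -4
mul  100
-8   100 -8
add  92
5    92 5
mul  460
neg  -460
4    -460 4
add  -456
neg  456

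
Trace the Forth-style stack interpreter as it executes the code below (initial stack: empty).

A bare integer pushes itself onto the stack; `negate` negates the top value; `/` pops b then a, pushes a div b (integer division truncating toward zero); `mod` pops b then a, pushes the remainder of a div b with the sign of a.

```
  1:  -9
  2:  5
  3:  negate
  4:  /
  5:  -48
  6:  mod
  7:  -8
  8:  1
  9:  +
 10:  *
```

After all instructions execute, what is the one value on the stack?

-9     → [-9]
5      → [-9, 5]
negate → [-9, -5]
/      → [1]
-48    → [1, -48]
mod    → [1]
-8     → [1, -8]
1      → [1, -8, 1]
+      → [1, -7]
*      → [-7]

-7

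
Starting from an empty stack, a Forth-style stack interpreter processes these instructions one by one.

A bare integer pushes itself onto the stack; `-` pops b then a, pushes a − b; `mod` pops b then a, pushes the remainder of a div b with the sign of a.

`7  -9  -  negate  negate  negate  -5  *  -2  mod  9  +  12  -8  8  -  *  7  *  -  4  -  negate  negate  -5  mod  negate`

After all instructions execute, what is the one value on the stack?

-4

7       [7]
-9      [7, -9]
-       [16]
negate  [-16]
negate  [16]
negate  [-16]
-5      [-16, -5]
*       [80]
-2      [80, -2]
mod     [0]
9       [0, 9]
+       [9]
12      [9, 12]
-8      [9, 12, -8]
8       [9, 12, -8, 8]
-       [9, 12, -16]
*       [9, -192]
7       [9, -192, 7]
*       [9, -1344]
-       [1353]
4       [1353, 4]
-       [1349]
negate  [-1349]
negate  [1349]
-5      [1349, -5]
mod     [4]
negate  [-4]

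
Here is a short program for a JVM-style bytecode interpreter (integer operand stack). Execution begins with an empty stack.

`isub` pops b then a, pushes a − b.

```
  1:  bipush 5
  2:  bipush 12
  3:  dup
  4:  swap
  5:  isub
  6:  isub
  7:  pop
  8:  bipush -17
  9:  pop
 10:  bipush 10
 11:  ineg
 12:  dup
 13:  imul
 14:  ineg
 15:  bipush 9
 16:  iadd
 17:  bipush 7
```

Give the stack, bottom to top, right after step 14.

bipush 5   -> 5
bipush 12  -> 5 12
dup        -> 5 12 12
swap       -> 5 12 12
isub       -> 5 0
isub       -> 5
pop        -> (empty)
bipush -17 -> -17
pop        -> (empty)
bipush 10  -> 10
ineg       -> -10
dup        -> -10 -10
imul       -> 100
ineg       -> -100

[-100]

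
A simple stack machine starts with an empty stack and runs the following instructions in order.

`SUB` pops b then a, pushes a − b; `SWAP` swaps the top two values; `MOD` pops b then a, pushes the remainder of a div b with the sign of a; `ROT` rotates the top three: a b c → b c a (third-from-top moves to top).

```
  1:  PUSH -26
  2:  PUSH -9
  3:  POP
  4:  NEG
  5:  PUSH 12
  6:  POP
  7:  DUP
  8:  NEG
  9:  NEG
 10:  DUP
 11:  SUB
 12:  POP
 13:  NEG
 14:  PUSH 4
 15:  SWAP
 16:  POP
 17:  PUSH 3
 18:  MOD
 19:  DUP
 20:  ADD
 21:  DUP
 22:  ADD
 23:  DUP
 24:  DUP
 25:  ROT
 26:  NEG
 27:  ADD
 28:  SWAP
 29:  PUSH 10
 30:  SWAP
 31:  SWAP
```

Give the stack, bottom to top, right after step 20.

[2]

PUSH -26 → [-26]
PUSH -9  → [-26, -9]
POP      → [-26]
NEG      → [26]
PUSH 12  → [26, 12]
POP      → [26]
DUP      → [26, 26]
NEG      → [26, -26]
NEG      → [26, 26]
DUP      → [26, 26, 26]
SUB      → [26, 0]
POP      → [26]
NEG      → [-26]
PUSH 4   → [-26, 4]
SWAP     → [4, -26]
POP      → [4]
PUSH 3   → [4, 3]
MOD      → [1]
DUP      → [1, 1]
ADD      → [2]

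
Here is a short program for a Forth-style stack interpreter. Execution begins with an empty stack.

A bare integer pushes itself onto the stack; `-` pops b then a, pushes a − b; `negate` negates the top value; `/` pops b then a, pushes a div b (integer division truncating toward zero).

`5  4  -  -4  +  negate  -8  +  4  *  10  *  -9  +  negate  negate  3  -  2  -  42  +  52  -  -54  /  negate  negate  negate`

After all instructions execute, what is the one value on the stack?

5      : [5]
4      : [5, 4]
-      : [1]
-4     : [1, -4]
+      : [-3]
negate : [3]
-8     : [3, -8]
+      : [-5]
4      : [-5, 4]
*      : [-20]
10     : [-20, 10]
*      : [-200]
-9     : [-200, -9]
+      : [-209]
negate : [209]
negate : [-209]
3      : [-209, 3]
-      : [-212]
2      : [-212, 2]
-      : [-214]
42     : [-214, 42]
+      : [-172]
52     : [-172, 52]
-      : [-224]
-54    : [-224, -54]
/      : [4]
negate : [-4]
negate : [4]
negate : [-4]

-4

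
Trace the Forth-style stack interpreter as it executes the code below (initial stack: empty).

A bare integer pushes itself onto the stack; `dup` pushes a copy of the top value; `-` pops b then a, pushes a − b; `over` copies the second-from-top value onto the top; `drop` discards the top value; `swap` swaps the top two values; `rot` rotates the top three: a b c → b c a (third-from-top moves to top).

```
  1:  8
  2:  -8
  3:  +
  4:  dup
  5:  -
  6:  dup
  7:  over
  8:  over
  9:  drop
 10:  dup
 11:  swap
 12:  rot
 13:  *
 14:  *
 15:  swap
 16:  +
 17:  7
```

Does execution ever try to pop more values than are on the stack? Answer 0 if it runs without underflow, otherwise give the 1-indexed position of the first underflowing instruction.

8    -> [8]
-8   -> [8, -8]
+    -> [0]
dup  -> [0, 0]
-    -> [0]
dup  -> [0, 0]
over -> [0, 0, 0]
over -> [0, 0, 0, 0]
drop -> [0, 0, 0]
dup  -> [0, 0, 0, 0]
swap -> [0, 0, 0, 0]
rot  -> [0, 0, 0, 0]
*    -> [0, 0, 0]
*    -> [0, 0]
swap -> [0, 0]
+    -> [0]
7    -> [0, 7]

0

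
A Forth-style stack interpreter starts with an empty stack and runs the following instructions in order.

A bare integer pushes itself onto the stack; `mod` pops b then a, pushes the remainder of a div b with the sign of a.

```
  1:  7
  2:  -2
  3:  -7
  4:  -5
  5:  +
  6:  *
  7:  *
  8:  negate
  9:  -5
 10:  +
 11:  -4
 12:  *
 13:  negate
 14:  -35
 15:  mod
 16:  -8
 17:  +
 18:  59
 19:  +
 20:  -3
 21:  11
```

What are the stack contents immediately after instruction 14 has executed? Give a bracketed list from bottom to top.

7      -> 7
-2     -> 7 -2
-7     -> 7 -2 -7
-5     -> 7 -2 -7 -5
+      -> 7 -2 -12
*      -> 7 24
*      -> 168
negate -> -168
-5     -> -168 -5
+      -> -173
-4     -> -173 -4
*      -> 692
negate -> -692
-35    -> -692 -35

[-692, -35]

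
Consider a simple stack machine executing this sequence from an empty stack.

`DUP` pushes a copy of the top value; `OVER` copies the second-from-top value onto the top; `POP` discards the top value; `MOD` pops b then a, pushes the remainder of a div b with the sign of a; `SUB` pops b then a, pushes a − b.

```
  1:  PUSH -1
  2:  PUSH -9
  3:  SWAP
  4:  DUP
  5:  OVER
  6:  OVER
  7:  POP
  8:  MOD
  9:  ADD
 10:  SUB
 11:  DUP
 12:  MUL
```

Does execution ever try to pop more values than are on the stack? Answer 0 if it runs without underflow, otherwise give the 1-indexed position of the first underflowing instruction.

PUSH -1 -> -1
PUSH -9 -> -1 -9
SWAP    -> -9 -1
DUP     -> -9 -1 -1
OVER    -> -9 -1 -1 -1
OVER    -> -9 -1 -1 -1 -1
POP     -> -9 -1 -1 -1
MOD     -> -9 -1 0
ADD     -> -9 -1
SUB     -> -8
DUP     -> -8 -8
MUL     -> 64

0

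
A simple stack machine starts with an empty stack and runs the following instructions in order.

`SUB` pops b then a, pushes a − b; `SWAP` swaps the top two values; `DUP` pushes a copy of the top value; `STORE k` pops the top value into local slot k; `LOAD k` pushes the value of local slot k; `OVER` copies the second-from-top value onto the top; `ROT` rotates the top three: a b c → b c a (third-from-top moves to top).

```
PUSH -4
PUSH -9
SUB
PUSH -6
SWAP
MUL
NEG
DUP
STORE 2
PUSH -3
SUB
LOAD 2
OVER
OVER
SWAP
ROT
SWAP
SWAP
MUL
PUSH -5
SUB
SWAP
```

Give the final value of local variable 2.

30

PUSH -4  -4
PUSH -9  -4 -9
SUB      5
PUSH -6  5 -6
SWAP     -6 5
MUL      -30
NEG      30
DUP      30 30
STORE 2  30
PUSH -3  30 -3
SUB      33
LOAD 2   33 30
OVER     33 30 33
OVER     33 30 33 30
SWAP     33 30 30 33
ROT      33 30 33 30
SWAP     33 30 30 33
SWAP     33 30 33 30
MUL      33 30 990
PUSH -5  33 30 990 -5
SUB      33 30 995
SWAP     33 995 30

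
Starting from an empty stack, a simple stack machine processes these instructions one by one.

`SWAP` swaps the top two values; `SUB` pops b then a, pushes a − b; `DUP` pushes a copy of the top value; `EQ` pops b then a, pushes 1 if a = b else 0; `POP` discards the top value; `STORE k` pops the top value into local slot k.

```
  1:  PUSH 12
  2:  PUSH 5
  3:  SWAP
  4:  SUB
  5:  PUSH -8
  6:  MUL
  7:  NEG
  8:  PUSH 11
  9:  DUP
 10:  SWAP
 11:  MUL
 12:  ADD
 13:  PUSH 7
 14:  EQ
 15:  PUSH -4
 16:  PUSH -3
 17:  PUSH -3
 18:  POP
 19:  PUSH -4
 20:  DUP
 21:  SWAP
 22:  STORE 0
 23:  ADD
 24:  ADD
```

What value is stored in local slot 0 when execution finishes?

-4

PUSH 12 : 12
PUSH 5  : 12 5
SWAP    : 5 12
SUB     : -7
PUSH -8 : -7 -8
MUL     : 56
NEG     : -56
PUSH 11 : -56 11
DUP     : -56 11 11
SWAP    : -56 11 11
MUL     : -56 121
ADD     : 65
PUSH 7  : 65 7
EQ      : 0
PUSH -4 : 0 -4
PUSH -3 : 0 -4 -3
PUSH -3 : 0 -4 -3 -3
POP     : 0 -4 -3
PUSH -4 : 0 -4 -3 -4
DUP     : 0 -4 -3 -4 -4
SWAP    : 0 -4 -3 -4 -4
STORE 0 : 0 -4 -3 -4
ADD     : 0 -4 -7
ADD     : 0 -11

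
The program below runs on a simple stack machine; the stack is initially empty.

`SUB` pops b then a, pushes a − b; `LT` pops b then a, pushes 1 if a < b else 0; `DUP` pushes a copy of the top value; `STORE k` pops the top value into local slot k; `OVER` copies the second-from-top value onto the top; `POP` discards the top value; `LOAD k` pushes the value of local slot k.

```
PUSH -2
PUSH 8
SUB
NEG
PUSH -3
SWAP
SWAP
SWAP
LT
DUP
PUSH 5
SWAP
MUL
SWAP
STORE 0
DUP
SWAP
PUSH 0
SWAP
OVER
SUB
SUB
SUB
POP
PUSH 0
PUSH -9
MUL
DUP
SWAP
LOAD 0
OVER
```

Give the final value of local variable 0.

PUSH -2  [-2]
PUSH 8   [-2, 8]
SUB      [-10]
NEG      [10]
PUSH -3  [10, -3]
SWAP     [-3, 10]
SWAP     [10, -3]
SWAP     [-3, 10]
LT       [1]
DUP      [1, 1]
PUSH 5   [1, 1, 5]
SWAP     [1, 5, 1]
MUL      [1, 5]
SWAP     [5, 1]
STORE 0  [5]
DUP      [5, 5]
SWAP     [5, 5]
PUSH 0   [5, 5, 0]
SWAP     [5, 0, 5]
OVER     [5, 0, 5, 0]
SUB      [5, 0, 5]
SUB      [5, -5]
SUB      [10]
POP      []
PUSH 0   [0]
PUSH -9  [0, -9]
MUL      [0]
DUP      [0, 0]
SWAP     [0, 0]
LOAD 0   [0, 0, 1]
OVER     [0, 0, 1, 0]

1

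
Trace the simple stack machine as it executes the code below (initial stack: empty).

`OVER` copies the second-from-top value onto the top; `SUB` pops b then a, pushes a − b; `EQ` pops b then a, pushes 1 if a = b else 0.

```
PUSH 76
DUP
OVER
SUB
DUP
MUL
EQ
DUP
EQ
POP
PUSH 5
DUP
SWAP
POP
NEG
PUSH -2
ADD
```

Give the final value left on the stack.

PUSH 76 → [76]
DUP     → [76, 76]
OVER    → [76, 76, 76]
SUB     → [76, 0]
DUP     → [76, 0, 0]
MUL     → [76, 0]
EQ      → [0]
DUP     → [0, 0]
EQ      → [1]
POP     → []
PUSH 5  → [5]
DUP     → [5, 5]
SWAP    → [5, 5]
POP     → [5]
NEG     → [-5]
PUSH -2 → [-5, -2]
ADD     → [-7]

-7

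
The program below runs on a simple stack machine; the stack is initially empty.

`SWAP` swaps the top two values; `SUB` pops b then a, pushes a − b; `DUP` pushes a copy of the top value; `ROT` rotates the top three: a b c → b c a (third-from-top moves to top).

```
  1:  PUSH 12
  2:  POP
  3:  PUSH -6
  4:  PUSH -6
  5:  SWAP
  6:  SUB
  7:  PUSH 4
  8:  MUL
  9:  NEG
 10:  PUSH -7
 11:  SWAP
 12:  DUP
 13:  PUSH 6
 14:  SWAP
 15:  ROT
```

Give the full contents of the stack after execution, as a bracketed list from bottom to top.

[-7, 6, 0, 0]

PUSH 12 : [12]
POP     : []
PUSH -6 : [-6]
PUSH -6 : [-6, -6]
SWAP    : [-6, -6]
SUB     : [0]
PUSH 4  : [0, 4]
MUL     : [0]
NEG     : [0]
PUSH -7 : [0, -7]
SWAP    : [-7, 0]
DUP     : [-7, 0, 0]
PUSH 6  : [-7, 0, 0, 6]
SWAP    : [-7, 0, 6, 0]
ROT     : [-7, 6, 0, 0]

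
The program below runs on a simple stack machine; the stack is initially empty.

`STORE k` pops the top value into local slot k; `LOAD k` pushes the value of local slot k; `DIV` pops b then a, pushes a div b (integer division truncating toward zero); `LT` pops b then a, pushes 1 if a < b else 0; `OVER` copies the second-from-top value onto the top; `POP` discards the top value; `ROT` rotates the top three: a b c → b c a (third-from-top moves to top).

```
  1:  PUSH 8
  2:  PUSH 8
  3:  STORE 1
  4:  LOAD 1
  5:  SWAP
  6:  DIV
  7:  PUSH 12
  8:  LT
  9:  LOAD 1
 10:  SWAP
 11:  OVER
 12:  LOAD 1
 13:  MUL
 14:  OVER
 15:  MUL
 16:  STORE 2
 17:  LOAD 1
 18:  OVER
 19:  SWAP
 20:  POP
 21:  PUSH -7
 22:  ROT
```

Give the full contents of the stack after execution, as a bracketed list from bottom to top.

[8, 1, -7, 1]

PUSH 8  → 8
PUSH 8  → 8 8
STORE 1 → 8
LOAD 1  → 8 8
SWAP    → 8 8
DIV     → 1
PUSH 12 → 1 12
LT      → 1
LOAD 1  → 1 8
SWAP    → 8 1
OVER    → 8 1 8
LOAD 1  → 8 1 8 8
MUL     → 8 1 64
OVER    → 8 1 64 1
MUL     → 8 1 64
STORE 2 → 8 1
LOAD 1  → 8 1 8
OVER    → 8 1 8 1
SWAP    → 8 1 1 8
POP     → 8 1 1
PUSH -7 → 8 1 1 -7
ROT     → 8 1 -7 1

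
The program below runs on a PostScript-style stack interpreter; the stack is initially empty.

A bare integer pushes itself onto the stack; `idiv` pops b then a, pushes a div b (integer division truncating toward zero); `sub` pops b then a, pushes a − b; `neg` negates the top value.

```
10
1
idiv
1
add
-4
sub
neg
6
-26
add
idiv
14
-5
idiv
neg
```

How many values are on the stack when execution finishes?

10   -> [10]
1    -> [10, 1]
idiv -> [10]
1    -> [10, 1]
add  -> [11]
-4   -> [11, -4]
sub  -> [15]
neg  -> [-15]
6    -> [-15, 6]
-26  -> [-15, 6, -26]
add  -> [-15, -20]
idiv -> [0]
14   -> [0, 14]
-5   -> [0, 14, -5]
idiv -> [0, -2]
neg  -> [0, 2]

2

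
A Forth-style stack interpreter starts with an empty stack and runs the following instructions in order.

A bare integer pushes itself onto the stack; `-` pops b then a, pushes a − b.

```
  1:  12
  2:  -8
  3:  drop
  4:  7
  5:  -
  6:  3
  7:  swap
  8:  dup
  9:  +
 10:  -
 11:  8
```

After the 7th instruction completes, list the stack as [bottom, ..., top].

[3, 5]

12   -> 12
-8   -> 12 -8
drop -> 12
7    -> 12 7
-    -> 5
3    -> 5 3
swap -> 3 5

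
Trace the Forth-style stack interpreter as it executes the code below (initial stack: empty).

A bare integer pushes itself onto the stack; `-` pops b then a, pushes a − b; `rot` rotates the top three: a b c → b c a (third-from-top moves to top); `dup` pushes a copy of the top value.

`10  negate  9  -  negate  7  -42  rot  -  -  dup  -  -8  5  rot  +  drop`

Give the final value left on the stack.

-8

10     -> [10]
negate -> [-10]
9      -> [-10, 9]
-      -> [-19]
negate -> [19]
7      -> [19, 7]
-42    -> [19, 7, -42]
rot    -> [7, -42, 19]
-      -> [7, -61]
-      -> [68]
dup    -> [68, 68]
-      -> [0]
-8     -> [0, -8]
5      -> [0, -8, 5]
rot    -> [-8, 5, 0]
+      -> [-8, 5]
drop   -> [-8]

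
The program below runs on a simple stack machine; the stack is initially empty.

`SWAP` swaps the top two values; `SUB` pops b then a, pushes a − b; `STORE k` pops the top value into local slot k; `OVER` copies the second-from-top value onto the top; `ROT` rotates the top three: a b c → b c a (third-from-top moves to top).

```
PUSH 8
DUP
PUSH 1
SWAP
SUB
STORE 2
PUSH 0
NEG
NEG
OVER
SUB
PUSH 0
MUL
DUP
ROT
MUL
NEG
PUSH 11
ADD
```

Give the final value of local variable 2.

PUSH 8   [8]
DUP      [8, 8]
PUSH 1   [8, 8, 1]
SWAP     [8, 1, 8]
SUB      [8, -7]
STORE 2  [8]
PUSH 0   [8, 0]
NEG      [8, 0]
NEG      [8, 0]
OVER     [8, 0, 8]
SUB      [8, -8]
PUSH 0   [8, -8, 0]
MUL      [8, 0]
DUP      [8, 0, 0]
ROT      [0, 0, 8]
MUL      [0, 0]
NEG      [0, 0]
PUSH 11  [0, 0, 11]
ADD      [0, 11]

-7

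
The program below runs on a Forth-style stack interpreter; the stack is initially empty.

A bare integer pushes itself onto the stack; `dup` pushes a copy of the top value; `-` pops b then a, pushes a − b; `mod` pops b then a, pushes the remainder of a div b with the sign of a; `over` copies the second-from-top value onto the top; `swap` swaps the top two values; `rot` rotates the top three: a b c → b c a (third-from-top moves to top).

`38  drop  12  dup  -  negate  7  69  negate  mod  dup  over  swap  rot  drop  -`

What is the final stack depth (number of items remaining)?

38     : [38]
drop   : []
12     : [12]
dup    : [12, 12]
-      : [0]
negate : [0]
7      : [0, 7]
69     : [0, 7, 69]
negate : [0, 7, -69]
mod    : [0, 7]
dup    : [0, 7, 7]
over   : [0, 7, 7, 7]
swap   : [0, 7, 7, 7]
rot    : [0, 7, 7, 7]
drop   : [0, 7, 7]
-      : [0, 0]

2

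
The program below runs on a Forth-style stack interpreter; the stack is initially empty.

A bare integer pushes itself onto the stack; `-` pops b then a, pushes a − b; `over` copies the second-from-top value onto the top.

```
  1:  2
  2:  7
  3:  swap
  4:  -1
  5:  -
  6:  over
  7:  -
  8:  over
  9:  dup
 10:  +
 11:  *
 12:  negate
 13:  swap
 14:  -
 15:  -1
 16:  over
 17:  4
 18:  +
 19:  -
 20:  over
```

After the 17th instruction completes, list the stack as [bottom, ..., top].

2       [2]
7       [2, 7]
swap    [7, 2]
-1      [7, 2, -1]
-       [7, 3]
over    [7, 3, 7]
-       [7, -4]
over    [7, -4, 7]
dup     [7, -4, 7, 7]
+       [7, -4, 14]
*       [7, -56]
negate  [7, 56]
swap    [56, 7]
-       [49]
-1      [49, -1]
over    [49, -1, 49]
4       [49, -1, 49, 4]

[49, -1, 49, 4]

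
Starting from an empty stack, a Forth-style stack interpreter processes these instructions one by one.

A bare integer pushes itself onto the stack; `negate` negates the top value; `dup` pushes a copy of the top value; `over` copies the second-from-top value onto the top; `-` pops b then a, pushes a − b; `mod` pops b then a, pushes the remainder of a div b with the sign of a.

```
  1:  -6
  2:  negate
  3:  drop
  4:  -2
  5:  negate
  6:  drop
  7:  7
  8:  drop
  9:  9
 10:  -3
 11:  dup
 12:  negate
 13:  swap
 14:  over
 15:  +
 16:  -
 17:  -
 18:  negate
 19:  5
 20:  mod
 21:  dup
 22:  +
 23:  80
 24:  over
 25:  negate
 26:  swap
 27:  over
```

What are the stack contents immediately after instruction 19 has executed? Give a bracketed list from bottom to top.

-6      -6
negate  6
drop    (empty)
-2      -2
negate  2
drop    (empty)
7       7
drop    (empty)
9       9
-3      9 -3
dup     9 -3 -3
negate  9 -3 3
swap    9 3 -3
over    9 3 -3 3
+       9 3 0
-       9 3
-       6
negate  -6
5       -6 5

[-6, 5]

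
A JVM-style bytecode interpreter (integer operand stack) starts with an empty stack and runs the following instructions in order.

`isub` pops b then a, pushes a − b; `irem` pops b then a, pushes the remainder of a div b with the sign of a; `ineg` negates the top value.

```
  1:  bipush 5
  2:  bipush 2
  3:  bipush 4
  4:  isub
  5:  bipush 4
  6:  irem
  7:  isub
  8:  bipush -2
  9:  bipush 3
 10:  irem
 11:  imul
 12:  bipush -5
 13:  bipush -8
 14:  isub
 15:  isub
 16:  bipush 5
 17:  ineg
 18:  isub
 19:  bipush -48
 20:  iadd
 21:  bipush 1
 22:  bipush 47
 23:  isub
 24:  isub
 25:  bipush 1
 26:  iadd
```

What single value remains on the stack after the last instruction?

-13

bipush 5   → [5]
bipush 2   → [5, 2]
bipush 4   → [5, 2, 4]
isub       → [5, -2]
bipush 4   → [5, -2, 4]
irem       → [5, -2]
isub       → [7]
bipush -2  → [7, -2]
bipush 3   → [7, -2, 3]
irem       → [7, -2]
imul       → [-14]
bipush -5  → [-14, -5]
bipush -8  → [-14, -5, -8]
isub       → [-14, 3]
isub       → [-17]
bipush 5   → [-17, 5]
ineg       → [-17, -5]
isub       → [-12]
bipush -48 → [-12, -48]
iadd       → [-60]
bipush 1   → [-60, 1]
bipush 47  → [-60, 1, 47]
isub       → [-60, -46]
isub       → [-14]
bipush 1   → [-14, 1]
iadd       → [-13]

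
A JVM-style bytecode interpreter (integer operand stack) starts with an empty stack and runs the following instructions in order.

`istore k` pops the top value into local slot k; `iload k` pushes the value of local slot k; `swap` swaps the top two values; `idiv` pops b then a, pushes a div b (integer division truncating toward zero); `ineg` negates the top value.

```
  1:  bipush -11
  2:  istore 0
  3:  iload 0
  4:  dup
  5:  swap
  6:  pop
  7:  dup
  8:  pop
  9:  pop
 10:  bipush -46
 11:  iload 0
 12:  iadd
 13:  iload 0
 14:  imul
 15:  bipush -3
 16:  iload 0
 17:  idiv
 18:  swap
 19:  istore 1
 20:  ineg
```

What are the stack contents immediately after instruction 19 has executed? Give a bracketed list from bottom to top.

bipush -11 -> [-11]
istore 0   -> []
iload 0    -> [-11]
dup        -> [-11, -11]
swap       -> [-11, -11]
pop        -> [-11]
dup        -> [-11, -11]
pop        -> [-11]
pop        -> []
bipush -46 -> [-46]
iload 0    -> [-46, -11]
iadd       -> [-57]
iload 0    -> [-57, -11]
imul       -> [627]
bipush -3  -> [627, -3]
iload 0    -> [627, -3, -11]
idiv       -> [627, 0]
swap       -> [0, 627]
istore 1   -> [0]

[0]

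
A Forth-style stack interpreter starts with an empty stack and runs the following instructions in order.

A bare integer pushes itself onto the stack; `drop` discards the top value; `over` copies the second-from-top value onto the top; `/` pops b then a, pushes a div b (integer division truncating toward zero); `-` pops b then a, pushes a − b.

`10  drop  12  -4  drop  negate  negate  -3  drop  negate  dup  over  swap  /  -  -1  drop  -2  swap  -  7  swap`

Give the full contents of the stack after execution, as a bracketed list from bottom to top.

10     : [10]
drop   : []
12     : [12]
-4     : [12, -4]
drop   : [12]
negate : [-12]
negate : [12]
-3     : [12, -3]
drop   : [12]
negate : [-12]
dup    : [-12, -12]
over   : [-12, -12, -12]
swap   : [-12, -12, -12]
/      : [-12, 1]
-      : [-13]
-1     : [-13, -1]
drop   : [-13]
-2     : [-13, -2]
swap   : [-2, -13]
-      : [11]
7      : [11, 7]
swap   : [7, 11]

[7, 11]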